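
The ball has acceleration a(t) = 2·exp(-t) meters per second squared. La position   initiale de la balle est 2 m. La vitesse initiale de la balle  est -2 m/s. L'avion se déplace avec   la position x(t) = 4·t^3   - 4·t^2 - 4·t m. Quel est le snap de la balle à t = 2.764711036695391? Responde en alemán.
Ausgehend von der Beschleunigung a(t) = 2·exp(-t), nehmen wir 2 Ableitungen. Durch Ableiten von der Beschleunigung erhalten wir den Ruck: j(t) = -2·exp(-t). Die Ableitung von dem Ruck ergibt den Snap: s(t) = 2·exp(-t). Mit s(t) = 2·exp(-t) und Einsetzen von t = 2.764711036695391, finden wir s = 0.125988599518586.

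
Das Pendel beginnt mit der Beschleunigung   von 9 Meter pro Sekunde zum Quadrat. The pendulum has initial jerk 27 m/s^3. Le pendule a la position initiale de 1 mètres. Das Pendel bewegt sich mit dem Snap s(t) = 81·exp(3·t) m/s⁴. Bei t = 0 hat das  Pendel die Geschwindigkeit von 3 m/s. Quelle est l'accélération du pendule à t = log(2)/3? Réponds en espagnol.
Necesitamos integrar nuestra ecuación del snap s(t) = 81·exp(3·t) 2 veces. Integrando el snap y usando la condición inicial j(0) = 27, obtenemos j(t) = 27·exp(3·t). La integral de la sacudida, con a(0) = 9, da la aceleración: a(t) = 9·exp(3·t). Tenemos la aceleración a(t) = 9·exp(3·t). Sustituyendo t = log(2)/3: a(log(2)/3) = 18.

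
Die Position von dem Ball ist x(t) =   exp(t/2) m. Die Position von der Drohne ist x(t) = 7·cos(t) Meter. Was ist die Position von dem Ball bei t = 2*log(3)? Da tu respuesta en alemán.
Wir haben die Position x(t) = exp(t/2). Durch Einsetzen von t = 2*log(3): x(2*log(3)) = 3.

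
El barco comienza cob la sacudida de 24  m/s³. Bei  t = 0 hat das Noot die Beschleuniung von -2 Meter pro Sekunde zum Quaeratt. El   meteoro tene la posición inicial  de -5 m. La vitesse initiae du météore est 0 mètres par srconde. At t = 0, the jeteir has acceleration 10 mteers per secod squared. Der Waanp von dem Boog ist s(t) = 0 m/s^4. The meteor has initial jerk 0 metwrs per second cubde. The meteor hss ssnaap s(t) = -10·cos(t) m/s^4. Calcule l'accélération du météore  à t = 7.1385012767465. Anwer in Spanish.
Debemos encontrar la integral de nuestra ecuación del snap s(t) = -10·cos(t) 2 veces. La integral del snap, con j(0) = 0, da la sacudida: j(t) = -10·sin(t). La integral de la sacudida es la aceleración. Usando a(0) = 10, obtenemos a(t) = 10·cos(t). Tenemos la aceleración a(t) = 10·cos(t). Sustituyendo t = 7.1385012767465: a(7.1385012767465) = 6.55980055539823.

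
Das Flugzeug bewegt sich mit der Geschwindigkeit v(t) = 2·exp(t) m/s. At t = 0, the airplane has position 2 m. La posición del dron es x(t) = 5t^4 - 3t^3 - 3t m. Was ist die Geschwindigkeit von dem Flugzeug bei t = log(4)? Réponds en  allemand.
Aus der Gleichung für die Geschwindigkeit v(t) = 2·exp(t), setzen wir t = log(4) ein und erhalten v = 8.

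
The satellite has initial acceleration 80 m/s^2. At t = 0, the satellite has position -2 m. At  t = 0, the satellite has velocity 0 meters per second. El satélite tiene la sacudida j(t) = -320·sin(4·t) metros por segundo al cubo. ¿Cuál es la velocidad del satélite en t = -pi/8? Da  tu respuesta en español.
Debemos encontrar la antiderivada de nuestra ecuación de la sacudida j(t) = -320·sin(4·t) 2 veces. La antiderivada de la sacudida es la aceleración. Usando a(0) = 80, obtenemos a(t) = 80·cos(4·t). Tomando ∫a(t)dt y aplicando v(0) = 0, encontramos v(t) = 20·sin(4·t). De la ecuación de la velocidad v(t) = 20·sin(4·t), sustituimos t = -pi/8 para obtener v = -20.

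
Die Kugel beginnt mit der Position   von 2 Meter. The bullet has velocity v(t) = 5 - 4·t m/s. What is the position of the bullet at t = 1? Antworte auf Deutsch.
Wir müssen die Stammfunktion unserer Gleichung für die Geschwindigkeit v(t) = 5 - 4·t 1-mal finden. Das Integral von der Geschwindigkeit, mit x(0) = 2, ergibt die Position: x(t) = -2·t^2 + 5·t + 2. Aus der Gleichung für die Position x(t) = -2·t^2 + 5·t + 2, setzen wir t = 1 ein und erhalten x = 5.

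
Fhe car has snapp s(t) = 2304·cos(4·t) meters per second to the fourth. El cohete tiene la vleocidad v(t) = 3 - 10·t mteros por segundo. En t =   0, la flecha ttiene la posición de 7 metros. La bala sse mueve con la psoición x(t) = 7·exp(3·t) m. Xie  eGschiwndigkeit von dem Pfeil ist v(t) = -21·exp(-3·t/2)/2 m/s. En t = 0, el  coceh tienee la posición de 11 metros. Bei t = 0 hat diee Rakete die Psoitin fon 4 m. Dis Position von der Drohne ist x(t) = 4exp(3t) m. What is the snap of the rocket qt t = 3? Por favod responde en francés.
Pour résoudre ceci, nous devons prendre 3 dérivées de notre équation de la vitesse v(t) = 3 - 10·t. En dérivant la vitesse, nous obtenons l'accélération: a(t) = -10. En dérivant l'accélération, nous obtenons le jerk: j(t) = 0. La dérivée du jerk donne le snap: s(t) = 0. Nous avons le snap s(t) = 0. En substituant t = 3: s(3) = 0.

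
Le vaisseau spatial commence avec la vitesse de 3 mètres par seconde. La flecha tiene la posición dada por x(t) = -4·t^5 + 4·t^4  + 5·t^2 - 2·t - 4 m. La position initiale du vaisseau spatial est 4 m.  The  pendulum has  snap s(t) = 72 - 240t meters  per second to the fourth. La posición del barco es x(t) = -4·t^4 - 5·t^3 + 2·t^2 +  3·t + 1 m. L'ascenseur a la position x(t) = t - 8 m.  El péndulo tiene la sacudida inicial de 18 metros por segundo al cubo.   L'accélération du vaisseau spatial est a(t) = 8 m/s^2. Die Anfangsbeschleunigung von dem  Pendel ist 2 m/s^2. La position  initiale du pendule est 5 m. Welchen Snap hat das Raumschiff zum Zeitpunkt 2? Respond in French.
Pour résoudre ceci, nous devons prendre 2 dérivées de notre équation de l'accélération a(t) = 8. En prenant d/dt de a(t), nous trouvons j(t) = 0. La dérivée du jerk donne le snap: s(t) = 0. Nous avons le snap s(t) = 0. En substituant t = 2: s(2) = 0.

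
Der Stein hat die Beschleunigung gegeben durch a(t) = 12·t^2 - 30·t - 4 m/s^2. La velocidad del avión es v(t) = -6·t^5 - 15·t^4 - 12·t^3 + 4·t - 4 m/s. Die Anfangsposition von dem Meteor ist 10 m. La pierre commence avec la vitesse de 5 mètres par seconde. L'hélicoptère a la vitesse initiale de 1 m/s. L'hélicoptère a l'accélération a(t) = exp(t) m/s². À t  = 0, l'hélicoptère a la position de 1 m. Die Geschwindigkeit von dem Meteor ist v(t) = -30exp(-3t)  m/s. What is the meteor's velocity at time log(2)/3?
We have velocity v(t) = -30·exp(-3·t). Substituting t = log(2)/3: v(log(2)/3) = -15.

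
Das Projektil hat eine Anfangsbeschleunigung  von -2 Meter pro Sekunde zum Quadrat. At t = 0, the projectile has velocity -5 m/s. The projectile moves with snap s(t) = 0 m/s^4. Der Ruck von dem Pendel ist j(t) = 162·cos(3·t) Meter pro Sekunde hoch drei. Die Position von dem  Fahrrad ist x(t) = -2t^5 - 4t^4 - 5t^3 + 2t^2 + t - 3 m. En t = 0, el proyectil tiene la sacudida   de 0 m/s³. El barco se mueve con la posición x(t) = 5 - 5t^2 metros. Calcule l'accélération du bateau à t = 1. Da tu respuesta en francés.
Nous devons dériver notre équation de la position x(t) = 5 - 5·t^2 2 fois. La dérivée de la position donne la vitesse: v(t) = -10·t. La dérivée de la vitesse donne l'accélération: a(t) = -10. Nous avons l'accélération a(t) = -10. En substituant t = 1: a(1) = -10.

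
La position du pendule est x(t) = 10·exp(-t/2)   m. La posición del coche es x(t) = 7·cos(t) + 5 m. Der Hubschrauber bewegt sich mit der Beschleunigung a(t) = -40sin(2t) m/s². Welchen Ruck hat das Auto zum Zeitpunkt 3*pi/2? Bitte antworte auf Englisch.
To solve this, we need to take 3 derivatives of our position equation x(t) = 7·cos(t) + 5. The derivative of position gives velocity: v(t) = -7·sin(t). Taking d/dt of v(t), we find a(t) = -7·cos(t). Taking d/dt of a(t), we find j(t) = 7·sin(t). Using j(t) = 7·sin(t) and substituting t = 3*pi/2, we find j = -7.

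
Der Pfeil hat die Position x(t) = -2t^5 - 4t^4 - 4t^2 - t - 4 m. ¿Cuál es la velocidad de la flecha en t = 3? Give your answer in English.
To solve this, we need to take 1 derivative of our position equation x(t) = -2·t^5 - 4·t^4 - 4·t^2 - t - 4. Differentiating position, we get velocity: v(t) = -10·t^4 - 16·t^3 - 8·t - 1. From the given velocity equation v(t) = -10·t^4 - 16·t^3 - 8·t - 1, we substitute t = 3 to get v = -1267.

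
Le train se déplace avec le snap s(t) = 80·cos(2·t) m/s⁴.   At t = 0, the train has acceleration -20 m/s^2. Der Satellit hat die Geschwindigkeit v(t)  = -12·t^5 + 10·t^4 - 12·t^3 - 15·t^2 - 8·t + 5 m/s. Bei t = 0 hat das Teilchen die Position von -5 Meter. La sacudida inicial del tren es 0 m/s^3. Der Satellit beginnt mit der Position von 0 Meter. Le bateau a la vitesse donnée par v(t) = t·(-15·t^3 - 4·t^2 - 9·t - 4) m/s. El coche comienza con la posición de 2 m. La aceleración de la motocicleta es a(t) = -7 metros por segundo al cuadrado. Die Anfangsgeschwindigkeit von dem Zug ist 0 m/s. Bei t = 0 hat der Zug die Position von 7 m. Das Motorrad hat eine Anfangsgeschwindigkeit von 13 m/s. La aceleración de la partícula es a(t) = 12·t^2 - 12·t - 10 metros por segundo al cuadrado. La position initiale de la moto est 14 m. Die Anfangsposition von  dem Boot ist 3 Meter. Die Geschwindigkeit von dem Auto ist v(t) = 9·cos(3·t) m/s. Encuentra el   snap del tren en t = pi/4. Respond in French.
Nous avons le snap s(t) = 80·cos(2·t). En substituant t = pi/4: s(pi/4) = 0.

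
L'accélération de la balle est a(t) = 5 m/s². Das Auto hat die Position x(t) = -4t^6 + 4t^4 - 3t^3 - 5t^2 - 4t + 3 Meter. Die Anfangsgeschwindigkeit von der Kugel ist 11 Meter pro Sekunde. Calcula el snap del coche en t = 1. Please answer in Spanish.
Partiendo de la posición x(t) = -4·t^6 + 4·t^4 - 3·t^3 - 5·t^2 - 4·t + 3, tomamos 4 derivadas. Derivando la posición, obtenemos la velocidad: v(t) = -24·t^5 + 16·t^3 - 9·t^2 - 10·t - 4. Tomando d/dt de v(t), encontramos a(t) = -120·t^4 + 48·t^2 - 18·t - 10. Derivando la aceleración, obtenemos la sacudida: j(t) = -480·t^3 + 96·t - 18. Derivando la sacudida, obtenemos el snap: s(t) = 96 - 1440·t^2. De la ecuación del snap s(t) = 96 - 1440·t^2, sustituimos t = 1 para obtener s = -1344.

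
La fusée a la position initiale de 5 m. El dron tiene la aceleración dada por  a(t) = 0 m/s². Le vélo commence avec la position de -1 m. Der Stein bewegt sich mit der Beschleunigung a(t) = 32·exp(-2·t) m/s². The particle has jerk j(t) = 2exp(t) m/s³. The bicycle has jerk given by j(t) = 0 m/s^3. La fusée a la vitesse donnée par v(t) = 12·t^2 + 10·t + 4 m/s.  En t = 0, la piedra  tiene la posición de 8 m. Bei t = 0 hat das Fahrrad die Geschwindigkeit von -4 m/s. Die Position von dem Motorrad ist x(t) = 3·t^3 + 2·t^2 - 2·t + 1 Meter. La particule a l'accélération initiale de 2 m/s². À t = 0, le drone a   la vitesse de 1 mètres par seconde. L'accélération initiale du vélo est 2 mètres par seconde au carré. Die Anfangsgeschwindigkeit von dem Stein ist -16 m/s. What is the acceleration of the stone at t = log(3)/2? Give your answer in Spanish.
Usando a(t) = 32·exp(-2·t) y sustituyendo t = log(3)/2, encontramos a = 32/3.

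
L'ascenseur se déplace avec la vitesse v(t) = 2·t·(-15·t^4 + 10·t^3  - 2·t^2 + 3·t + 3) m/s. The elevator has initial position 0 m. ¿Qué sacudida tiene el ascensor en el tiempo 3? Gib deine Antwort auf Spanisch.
Para resolver esto, necesitamos tomar 2 derivadas de nuestra ecuación de la velocidad v(t) = 2·t·(-15·t^4 + 10·t^3 - 2·t^2 + 3·t + 3). La derivada de la velocidad da la aceleración: a(t) = -30·t^4 + 20·t^3 - 4·t^2 + 2·t·(-60·t^3 + 30·t^2 - 4·t + 3) + 6·t + 6. Derivando la aceleración, obtenemos la sacudida: j(t) = -240·t^3 + 120·t^2 + 2·t·(-180·t^2 + 60·t - 4) - 16·t + 12. Tenemos la sacudida j(t) = -240·t^3 + 120·t^2 + 2·t·(-180·t^2 + 60·t - 4) - 16·t + 12. Sustituyendo t = 3: j(3) = -14100.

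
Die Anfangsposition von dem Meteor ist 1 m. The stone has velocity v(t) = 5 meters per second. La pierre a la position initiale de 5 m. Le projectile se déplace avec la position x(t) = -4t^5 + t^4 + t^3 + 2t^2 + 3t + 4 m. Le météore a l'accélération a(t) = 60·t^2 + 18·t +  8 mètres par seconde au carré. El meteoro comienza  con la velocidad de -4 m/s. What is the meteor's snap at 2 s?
Starting from acceleration a(t) = 60·t^2 + 18·t + 8, we take 2 derivatives. Taking d/dt of a(t), we find j(t) = 120·t + 18. Taking d/dt of j(t), we find s(t) = 120. Using s(t) = 120 and substituting t = 2, we find s = 120.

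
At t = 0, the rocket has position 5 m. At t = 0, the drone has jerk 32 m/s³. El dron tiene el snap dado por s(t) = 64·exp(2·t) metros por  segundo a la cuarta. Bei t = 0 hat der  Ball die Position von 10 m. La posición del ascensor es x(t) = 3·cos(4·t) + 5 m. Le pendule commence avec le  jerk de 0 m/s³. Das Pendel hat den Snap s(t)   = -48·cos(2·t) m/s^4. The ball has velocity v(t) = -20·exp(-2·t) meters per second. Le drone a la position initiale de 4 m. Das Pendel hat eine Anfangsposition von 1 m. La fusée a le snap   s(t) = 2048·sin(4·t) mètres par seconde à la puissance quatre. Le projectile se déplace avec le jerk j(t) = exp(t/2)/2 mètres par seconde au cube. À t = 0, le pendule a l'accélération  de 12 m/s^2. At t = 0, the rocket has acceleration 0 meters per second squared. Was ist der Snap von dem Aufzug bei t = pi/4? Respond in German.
Ausgehend von der Position x(t) = 3·cos(4·t) + 5, nehmen wir 4 Ableitungen. Mit d/dt von x(t) finden wir v(t) = -12·sin(4·t). Mit d/dt von v(t) finden wir a(t) = -48·cos(4·t). Durch Ableiten von der Beschleunigung erhalten wir den Ruck: j(t) = 192·sin(4·t). Durch Ableiten von dem Ruck erhalten wir den Snap: s(t) = 768·cos(4·t). Mit s(t) = 768·cos(4·t) und Einsetzen von t = pi/4, finden wir s = -768.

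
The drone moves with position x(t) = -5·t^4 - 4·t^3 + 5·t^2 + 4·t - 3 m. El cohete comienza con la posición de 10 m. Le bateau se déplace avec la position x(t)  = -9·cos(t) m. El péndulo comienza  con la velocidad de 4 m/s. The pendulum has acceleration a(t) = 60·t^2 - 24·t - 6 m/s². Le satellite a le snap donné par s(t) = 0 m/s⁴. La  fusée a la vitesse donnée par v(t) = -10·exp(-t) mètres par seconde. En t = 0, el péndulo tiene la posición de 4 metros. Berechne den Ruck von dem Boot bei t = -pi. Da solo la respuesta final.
Die Antwort ist 0.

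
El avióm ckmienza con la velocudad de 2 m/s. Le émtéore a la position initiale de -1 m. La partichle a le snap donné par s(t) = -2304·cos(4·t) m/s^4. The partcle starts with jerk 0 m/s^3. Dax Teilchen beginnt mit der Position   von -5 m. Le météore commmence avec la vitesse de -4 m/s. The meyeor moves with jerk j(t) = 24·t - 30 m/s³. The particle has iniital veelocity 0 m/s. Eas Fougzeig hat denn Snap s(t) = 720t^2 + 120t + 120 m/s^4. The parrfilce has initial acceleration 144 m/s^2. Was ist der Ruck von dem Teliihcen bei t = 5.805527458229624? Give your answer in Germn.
Um dies zu lösen, müssen wir 1 Integral unserer Gleichung für den Snap s(t) = -2304·cos(4·t) finden. Die Stammfunktion von dem Snap ist der Ruck. Mit j(0) = 0 erhalten wir j(t) = -576·sin(4·t). Aus der Gleichung für den Ruck j(t) = -576·sin(4·t), setzen wir t = 5.805527458229624 ein und erhalten j = 543.058361316589.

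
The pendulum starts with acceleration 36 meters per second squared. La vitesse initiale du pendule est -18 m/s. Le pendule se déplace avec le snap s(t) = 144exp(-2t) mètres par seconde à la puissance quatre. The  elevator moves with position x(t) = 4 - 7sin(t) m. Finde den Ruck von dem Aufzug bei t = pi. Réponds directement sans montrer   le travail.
Die Antwort ist -7.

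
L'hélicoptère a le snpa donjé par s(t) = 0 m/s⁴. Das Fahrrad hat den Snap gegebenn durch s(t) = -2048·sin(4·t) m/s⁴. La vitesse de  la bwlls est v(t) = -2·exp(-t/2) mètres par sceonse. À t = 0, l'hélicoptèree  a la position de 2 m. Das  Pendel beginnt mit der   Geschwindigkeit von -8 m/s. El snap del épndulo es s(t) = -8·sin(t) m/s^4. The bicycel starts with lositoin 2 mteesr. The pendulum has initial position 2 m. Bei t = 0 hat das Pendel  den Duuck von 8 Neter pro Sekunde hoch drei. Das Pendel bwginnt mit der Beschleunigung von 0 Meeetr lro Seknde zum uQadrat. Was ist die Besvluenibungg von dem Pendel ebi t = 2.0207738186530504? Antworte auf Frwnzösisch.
En partant du snap s(t) = -8·sin(t), nous prenons 2 primitives. L'intégrale du snap est le jerk. En utilisant j(0) = 8, nous obtenons j(t) = 8·cos(t). L'intégrale du jerk est l'accélération. En utilisant a(0) = 0, nous obtenons a(t) = 8·sin(t). Nous avons l'accélération a(t) = 8·sin(t). En substituant t = 2.0207738186530504: a(2.0207738186530504) = 7.20365513912420.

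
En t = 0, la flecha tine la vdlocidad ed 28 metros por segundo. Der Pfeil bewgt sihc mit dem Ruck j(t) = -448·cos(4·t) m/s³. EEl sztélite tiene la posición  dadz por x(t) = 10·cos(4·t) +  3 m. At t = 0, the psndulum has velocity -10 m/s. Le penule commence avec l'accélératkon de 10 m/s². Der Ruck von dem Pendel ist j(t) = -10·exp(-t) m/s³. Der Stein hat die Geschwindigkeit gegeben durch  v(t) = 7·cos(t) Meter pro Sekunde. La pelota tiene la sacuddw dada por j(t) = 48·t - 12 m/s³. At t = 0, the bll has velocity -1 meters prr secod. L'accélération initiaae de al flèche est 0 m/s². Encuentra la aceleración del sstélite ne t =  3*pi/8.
Debemos derivar nuestra ecuación de la posición x(t) = 10·cos(4·t) + 3 2 veces. Tomando d/dt de x(t), encontramos v(t) = -40·sin(4·t). La derivada de la velocidad da la aceleración: a(t) = -160·cos(4·t). Usando a(t) = -160·cos(4·t) y sustituyendo t = 3*pi/8, encontramos a = 0.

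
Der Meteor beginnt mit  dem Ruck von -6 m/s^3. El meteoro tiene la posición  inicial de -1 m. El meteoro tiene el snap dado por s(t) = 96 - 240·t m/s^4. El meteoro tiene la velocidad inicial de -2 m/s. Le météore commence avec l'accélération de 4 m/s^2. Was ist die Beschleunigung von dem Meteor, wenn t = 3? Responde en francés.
Nous devons trouver la primitive de notre équation du snap s(t) = 96 - 240·t 2 fois. La primitive du snap est le jerk. En utilisant j(0) = -6, nous obtenons j(t) = -120·t^2 + 96·t - 6. En prenant ∫j(t)dt et en appliquant a(0) = 4, nous trouvons a(t) = -40·t^3 + 48·t^2 - 6·t + 4. En utilisant a(t) = -40·t^3 + 48·t^2 - 6·t + 4 et en substituant t = 3, nous trouvons a = -662.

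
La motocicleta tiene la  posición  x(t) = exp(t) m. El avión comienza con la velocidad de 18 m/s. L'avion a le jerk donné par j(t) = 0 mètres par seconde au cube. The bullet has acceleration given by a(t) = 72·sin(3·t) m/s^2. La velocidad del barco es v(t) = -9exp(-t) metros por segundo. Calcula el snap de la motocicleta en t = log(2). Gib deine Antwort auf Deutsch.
Wir müssen unsere Gleichung für die Position x(t) = exp(t) 4-mal ableiten. Die Ableitung von der Position ergibt die Geschwindigkeit: v(t) = exp(t). Mit d/dt von v(t) finden wir a(t) = exp(t). Mit d/dt von a(t) finden wir j(t) = exp(t). Mit d/dt von j(t) finden wir s(t) = exp(t). Aus der Gleichung für den Snap s(t) = exp(t), setzen wir t = log(2) ein und erhalten s = 2.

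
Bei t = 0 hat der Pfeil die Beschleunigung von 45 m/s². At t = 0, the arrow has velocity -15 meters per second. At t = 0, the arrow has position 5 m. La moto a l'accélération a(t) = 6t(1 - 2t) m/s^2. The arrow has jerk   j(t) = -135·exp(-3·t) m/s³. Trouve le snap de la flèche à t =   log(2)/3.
En partant du jerk j(t) = -135·exp(-3·t), nous prenons 1 dérivée. En dérivant le jerk, nous obtenons le snap: s(t) = 405·exp(-3·t). Nous avons le snap s(t) = 405·exp(-3·t). En substituant t = log(2)/3: s(log(2)/3) = 405/2.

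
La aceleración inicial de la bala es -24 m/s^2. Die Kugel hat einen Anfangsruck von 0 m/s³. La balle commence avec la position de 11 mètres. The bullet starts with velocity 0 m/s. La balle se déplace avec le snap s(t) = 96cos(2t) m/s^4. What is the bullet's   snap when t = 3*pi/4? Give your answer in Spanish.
Tenemos el snap s(t) = 96·cos(2·t). Sustituyendo t = 3*pi/4: s(3*pi/4) = 0.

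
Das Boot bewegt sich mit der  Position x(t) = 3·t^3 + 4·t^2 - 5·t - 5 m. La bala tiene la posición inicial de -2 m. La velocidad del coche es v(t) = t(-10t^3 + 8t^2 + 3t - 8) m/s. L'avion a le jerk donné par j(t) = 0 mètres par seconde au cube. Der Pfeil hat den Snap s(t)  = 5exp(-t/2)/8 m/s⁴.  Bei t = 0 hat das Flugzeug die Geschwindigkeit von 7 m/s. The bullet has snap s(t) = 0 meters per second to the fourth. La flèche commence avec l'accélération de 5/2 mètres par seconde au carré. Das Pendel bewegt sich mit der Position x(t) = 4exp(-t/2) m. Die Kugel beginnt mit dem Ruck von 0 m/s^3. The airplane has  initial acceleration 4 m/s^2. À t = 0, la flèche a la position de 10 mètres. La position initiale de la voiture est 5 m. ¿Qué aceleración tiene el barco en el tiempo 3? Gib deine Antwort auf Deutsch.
Ausgehend von der Position x(t) = 3·t^3 + 4·t^2 - 5·t - 5, nehmen wir 2 Ableitungen. Durch Ableiten von der Position erhalten wir die Geschwindigkeit: v(t) = 9·t^2 + 8·t - 5. Die Ableitung von der Geschwindigkeit ergibt die Beschleunigung: a(t) = 18·t + 8. Mit a(t) = 18·t + 8 und Einsetzen von t = 3, finden wir a = 62.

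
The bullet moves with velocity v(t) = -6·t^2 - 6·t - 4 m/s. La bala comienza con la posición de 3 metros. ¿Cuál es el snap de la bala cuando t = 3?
Para resolver esto, necesitamos tomar 3 derivadas de nuestra ecuación de la velocidad v(t) = -6·t^2 - 6·t - 4. La derivada de la velocidad da la aceleración: a(t) = -12·t - 6. Tomando d/dt de a(t), encontramos j(t) = -12. La derivada de la sacudida da el snap: s(t) = 0. Usando s(t) = 0 y sustituyendo t = 3, encontramos s = 0.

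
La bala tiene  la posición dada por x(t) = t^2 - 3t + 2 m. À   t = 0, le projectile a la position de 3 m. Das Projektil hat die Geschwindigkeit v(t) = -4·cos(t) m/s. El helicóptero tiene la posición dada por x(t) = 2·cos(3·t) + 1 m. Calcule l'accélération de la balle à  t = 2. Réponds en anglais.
Starting from position x(t) = t^2 - 3·t + 2, we take 2 derivatives. Taking d/dt of x(t), we find v(t) = 2·t - 3. The derivative of velocity gives acceleration: a(t) = 2. From the given acceleration equation a(t) = 2, we substitute t = 2 to get a = 2.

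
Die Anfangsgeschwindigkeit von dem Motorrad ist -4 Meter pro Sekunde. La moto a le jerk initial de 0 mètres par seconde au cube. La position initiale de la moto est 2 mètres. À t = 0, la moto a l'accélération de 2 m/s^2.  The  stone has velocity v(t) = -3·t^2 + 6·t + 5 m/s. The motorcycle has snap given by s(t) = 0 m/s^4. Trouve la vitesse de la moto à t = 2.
Nous devons intégrer notre équation du snap s(t) = 0 3 fois. En prenant ∫s(t)dt et en appliquant j(0) = 0, nous trouvons j(t) = 0. En prenant ∫j(t)dt et en appliquant a(0) = 2, nous trouvons a(t) = 2. La primitive de l'accélération, avec v(0) = -4, donne la vitesse: v(t) = 2·t - 4. En utilisant v(t) = 2·t - 4 et en substituant t = 2, nous trouvons v = 0.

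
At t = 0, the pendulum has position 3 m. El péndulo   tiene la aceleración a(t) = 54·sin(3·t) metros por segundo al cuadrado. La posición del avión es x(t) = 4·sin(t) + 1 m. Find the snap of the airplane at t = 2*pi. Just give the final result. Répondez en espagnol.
En t = 2*pi, s = 0.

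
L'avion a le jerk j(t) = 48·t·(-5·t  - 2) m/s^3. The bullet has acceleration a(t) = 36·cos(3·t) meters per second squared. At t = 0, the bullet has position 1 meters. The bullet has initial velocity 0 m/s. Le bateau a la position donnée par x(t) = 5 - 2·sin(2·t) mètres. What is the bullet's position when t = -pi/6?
Starting from acceleration a(t) = 36·cos(3·t), we take 2 integrals. Taking ∫a(t)dt and applying v(0) = 0, we find v(t) = 12·sin(3·t). Taking ∫v(t)dt and applying x(0) = 1, we find x(t) = 5 - 4·cos(3·t). We have position x(t) = 5 - 4·cos(3·t). Substituting t = -pi/6: x(-pi/6) = 5.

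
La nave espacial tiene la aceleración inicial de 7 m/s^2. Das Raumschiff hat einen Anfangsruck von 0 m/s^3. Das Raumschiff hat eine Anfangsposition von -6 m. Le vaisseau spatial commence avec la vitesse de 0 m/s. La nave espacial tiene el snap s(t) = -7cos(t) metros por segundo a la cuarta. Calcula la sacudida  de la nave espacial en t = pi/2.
Partiendo del snap s(t) = -7·cos(t), tomamos 1 integral. La integral del snap es la sacudida. Usando j(0) = 0, obtenemos j(t) = -7·sin(t). Tenemos la sacudida j(t) = -7·sin(t). Sustituyendo t = pi/2: j(pi/2) = -7.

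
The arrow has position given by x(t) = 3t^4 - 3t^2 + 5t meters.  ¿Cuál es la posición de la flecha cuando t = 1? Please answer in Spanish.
Usando x(t) = 3·t^4 - 3·t^2 + 5·t y sustituyendo t = 1, encontramos x = 5.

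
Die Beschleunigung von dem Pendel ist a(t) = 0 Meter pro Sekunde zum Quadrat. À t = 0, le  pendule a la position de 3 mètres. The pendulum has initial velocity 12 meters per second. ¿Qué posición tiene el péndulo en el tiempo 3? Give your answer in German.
Wir müssen das Integral unserer Gleichung für die Beschleunigung a(t) = 0 2-mal finden. Durch Integration von der Beschleunigung und Verwendung der Anfangsbedingung v(0) = 12, erhalten wir v(t) = 12. Die Stammfunktion von der Geschwindigkeit, mit x(0) = 3, ergibt die Position: x(t) = 12·t + 3. Wir haben die Position x(t) = 12·t + 3. Durch Einsetzen von t = 3: x(3) = 39.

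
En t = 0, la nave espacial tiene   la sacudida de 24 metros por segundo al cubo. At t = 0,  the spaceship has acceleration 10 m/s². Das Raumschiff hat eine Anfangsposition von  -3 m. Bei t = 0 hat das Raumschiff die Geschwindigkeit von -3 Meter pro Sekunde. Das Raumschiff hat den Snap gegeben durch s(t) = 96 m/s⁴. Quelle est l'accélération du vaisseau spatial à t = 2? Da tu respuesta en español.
Partiendo del snap s(t) = 96, tomamos 2 integrales. La antiderivada del snap, con j(0) = 24, da la sacudida: j(t) = 96·t + 24. La antiderivada de la sacudida, con a(0) = 10, da la aceleración: a(t) = 48·t^2 + 24·t + 10. Usando a(t) = 48·t^2 + 24·t + 10 y sustituyendo t = 2, encontramos a = 250.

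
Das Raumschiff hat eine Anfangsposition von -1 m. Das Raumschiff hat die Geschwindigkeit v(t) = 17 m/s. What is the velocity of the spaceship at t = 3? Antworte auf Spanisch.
De la ecuación de la velocidad v(t) = 17, sustituimos t = 3 para obtener v = 17.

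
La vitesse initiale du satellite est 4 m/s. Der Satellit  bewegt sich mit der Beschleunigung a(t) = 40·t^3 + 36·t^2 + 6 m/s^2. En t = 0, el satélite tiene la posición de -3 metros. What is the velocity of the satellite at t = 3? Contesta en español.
Necesitamos integrar nuestra ecuación de la aceleración a(t) = 40·t^3 + 36·t^2 + 6 1 vez. Tomando ∫a(t)dt y aplicando v(0) = 4, encontramos v(t) = 10·t^4 + 12·t^3 + 6·t + 4. De la ecuación de la velocidad v(t) = 10·t^4 + 12·t^3 + 6·t + 4, sustituimos t = 3 para obtener v = 1156.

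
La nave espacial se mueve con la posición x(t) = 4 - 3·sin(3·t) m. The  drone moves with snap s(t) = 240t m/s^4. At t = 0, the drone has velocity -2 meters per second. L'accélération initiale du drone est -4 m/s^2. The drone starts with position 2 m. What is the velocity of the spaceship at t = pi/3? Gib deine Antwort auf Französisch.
En partant de la position x(t) = 4 - 3·sin(3·t), nous prenons 1 dérivée. La dérivée de la position donne la vitesse: v(t) = -9·cos(3·t). En utilisant v(t) = -9·cos(3·t) et en substituant t = pi/3, nous trouvons v = 9.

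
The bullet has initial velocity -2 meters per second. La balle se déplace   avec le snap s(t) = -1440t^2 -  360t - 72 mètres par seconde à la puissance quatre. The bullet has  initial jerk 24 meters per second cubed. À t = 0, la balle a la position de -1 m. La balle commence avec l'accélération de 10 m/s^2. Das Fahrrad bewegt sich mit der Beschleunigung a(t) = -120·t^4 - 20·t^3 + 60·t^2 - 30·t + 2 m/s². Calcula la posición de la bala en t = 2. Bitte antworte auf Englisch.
We need to integrate our snap equation s(t) = -1440·t^2 - 360·t - 72 4 times. Taking ∫s(t)dt and applying j(0) = 24, we find j(t) = -480·t^3 - 180·t^2 - 72·t + 24. The integral of jerk is acceleration. Using a(0) = 10, we get a(t) = -120·t^4 - 60·t^3 - 36·t^2 + 24·t + 10. Taking ∫a(t)dt and applying v(0) = -2, we find v(t) = -24·t^5 - 15·t^4 - 12·t^3 + 12·t^2 + 10·t - 2. Integrating velocity and using the initial condition x(0) = -1, we get x(t) = -4·t^6 - 3·t^5 - 3·t^4 + 4·t^3 + 5·t^2 - 2·t - 1. We have position x(t) = -4·t^6 - 3·t^5 - 3·t^4 + 4·t^3 + 5·t^2 - 2·t - 1. Substituting t = 2: x(2) = -353.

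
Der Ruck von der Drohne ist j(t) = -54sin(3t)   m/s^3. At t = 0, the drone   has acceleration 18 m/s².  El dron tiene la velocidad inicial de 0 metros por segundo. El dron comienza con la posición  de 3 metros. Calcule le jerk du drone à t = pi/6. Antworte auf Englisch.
From the given jerk equation j(t) = -54·sin(3·t), we substitute t = pi/6 to get j = -54.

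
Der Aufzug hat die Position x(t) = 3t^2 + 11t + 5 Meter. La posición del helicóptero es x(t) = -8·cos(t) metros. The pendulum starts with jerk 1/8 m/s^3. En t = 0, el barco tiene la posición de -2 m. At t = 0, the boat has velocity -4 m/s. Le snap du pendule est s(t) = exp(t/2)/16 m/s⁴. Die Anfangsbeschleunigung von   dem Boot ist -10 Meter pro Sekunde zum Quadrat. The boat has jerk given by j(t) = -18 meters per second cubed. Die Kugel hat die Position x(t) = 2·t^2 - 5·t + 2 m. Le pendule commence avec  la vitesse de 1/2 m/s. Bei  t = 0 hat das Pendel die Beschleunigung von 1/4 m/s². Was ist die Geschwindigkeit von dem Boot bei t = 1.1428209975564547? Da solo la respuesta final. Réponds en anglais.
At t = 1.1428209975564547, v = -27.1825684676679.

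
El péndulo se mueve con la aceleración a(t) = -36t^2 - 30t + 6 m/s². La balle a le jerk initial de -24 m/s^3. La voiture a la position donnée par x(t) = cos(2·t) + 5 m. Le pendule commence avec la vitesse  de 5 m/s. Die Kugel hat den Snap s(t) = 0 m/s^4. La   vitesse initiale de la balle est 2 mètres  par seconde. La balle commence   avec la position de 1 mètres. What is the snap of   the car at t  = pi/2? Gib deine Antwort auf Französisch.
Nous devons dériver notre équation de la position x(t) = cos(2·t) + 5 4 fois. La dérivée de la position donne la vitesse: v(t) = -2·sin(2·t). La dérivée de la vitesse donne l'accélération: a(t) = -4·cos(2·t). En prenant d/dt de a(t), nous trouvons j(t) = 8·sin(2·t). En dérivant le jerk, nous obtenons le snap: s(t) = 16·cos(2·t). Nous avons le snap s(t) = 16·cos(2·t). En substituant t = pi/2: s(pi/2) = -16.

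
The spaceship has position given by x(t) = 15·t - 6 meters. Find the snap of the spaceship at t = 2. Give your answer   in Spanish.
Para resolver esto, necesitamos tomar 4 derivadas de nuestra ecuación de la posición x(t) = 15·t - 6. Derivando la posición, obtenemos la velocidad: v(t) = 15. La derivada de la velocidad da la aceleración: a(t) = 0. Derivando la aceleración, obtenemos la sacudida: j(t) = 0. Derivando la sacudida, obtenemos el snap: s(t) = 0. Usando s(t) = 0 y sustituyendo t = 2, encontramos s = 0.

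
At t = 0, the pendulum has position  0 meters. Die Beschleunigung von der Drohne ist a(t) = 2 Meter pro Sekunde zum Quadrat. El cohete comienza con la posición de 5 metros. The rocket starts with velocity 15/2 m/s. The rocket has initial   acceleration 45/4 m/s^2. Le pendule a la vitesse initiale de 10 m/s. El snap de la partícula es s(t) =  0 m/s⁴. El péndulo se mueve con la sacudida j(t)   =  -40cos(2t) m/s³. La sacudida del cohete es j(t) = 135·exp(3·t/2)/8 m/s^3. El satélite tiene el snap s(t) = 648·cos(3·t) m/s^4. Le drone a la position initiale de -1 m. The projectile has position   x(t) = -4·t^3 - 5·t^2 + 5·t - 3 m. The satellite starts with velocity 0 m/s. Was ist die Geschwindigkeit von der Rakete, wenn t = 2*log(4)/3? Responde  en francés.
Pour résoudre ceci, nous devons prendre 2 primitives de notre équation du jerk j(t) = 135·exp(3·t/2)/8. L'intégrale du jerk, avec a(0) = 45/4, donne l'accélération: a(t) = 45·exp(3·t/2)/4. En prenant ∫a(t)dt et en appliquant v(0) = 15/2, nous trouvons v(t) = 15·exp(3·t/2)/2. Nous avons la vitesse v(t) = 15·exp(3·t/2)/2. En substituant t = 2*log(4)/3: v(2*log(4)/3) = 30.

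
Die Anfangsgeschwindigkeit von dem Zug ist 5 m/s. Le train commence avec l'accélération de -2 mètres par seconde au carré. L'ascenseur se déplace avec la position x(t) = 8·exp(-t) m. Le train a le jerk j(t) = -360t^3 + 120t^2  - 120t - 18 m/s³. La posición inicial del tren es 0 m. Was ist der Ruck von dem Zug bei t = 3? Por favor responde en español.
Tenemos la sacudida j(t) = -360·t^3 + 120·t^2 - 120·t - 18. Sustituyendo t = 3: j(3) = -9018.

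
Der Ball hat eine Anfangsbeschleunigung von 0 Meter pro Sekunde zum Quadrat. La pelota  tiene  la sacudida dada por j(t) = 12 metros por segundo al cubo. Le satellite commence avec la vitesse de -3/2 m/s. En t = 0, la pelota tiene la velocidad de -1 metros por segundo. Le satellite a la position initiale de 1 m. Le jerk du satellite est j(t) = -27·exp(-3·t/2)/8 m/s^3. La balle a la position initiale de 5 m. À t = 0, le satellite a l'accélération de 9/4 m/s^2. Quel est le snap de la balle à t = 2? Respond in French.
Nous devons dériver notre équation du jerk j(t) = 12 1 fois. En dérivant le jerk, nous obtenons le snap: s(t) = 0. De l'équation du snap s(t) = 0, nous substituons t = 2 pour obtenir s = 0.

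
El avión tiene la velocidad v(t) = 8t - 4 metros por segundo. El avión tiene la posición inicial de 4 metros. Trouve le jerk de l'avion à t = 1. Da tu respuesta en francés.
Pour résoudre ceci, nous devons prendre 2 dérivées de notre équation de la vitesse v(t) = 8·t - 4. En prenant d/dt de v(t), nous trouvons a(t) = 8. En prenant d/dt de a(t), nous trouvons j(t) = 0. De l'équation du jerk j(t) = 0, nous substituons t = 1 pour obtenir j = 0.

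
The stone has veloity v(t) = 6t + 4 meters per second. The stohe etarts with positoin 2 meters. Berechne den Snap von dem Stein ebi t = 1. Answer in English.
We must differentiate our velocity equation v(t) = 6·t + 4 3 times. Differentiating velocity, we get acceleration: a(t) = 6. Taking d/dt of a(t), we find j(t) = 0. Differentiating jerk, we get snap: s(t) = 0. From the given snap equation s(t) = 0, we substitute t = 1 to get s = 0.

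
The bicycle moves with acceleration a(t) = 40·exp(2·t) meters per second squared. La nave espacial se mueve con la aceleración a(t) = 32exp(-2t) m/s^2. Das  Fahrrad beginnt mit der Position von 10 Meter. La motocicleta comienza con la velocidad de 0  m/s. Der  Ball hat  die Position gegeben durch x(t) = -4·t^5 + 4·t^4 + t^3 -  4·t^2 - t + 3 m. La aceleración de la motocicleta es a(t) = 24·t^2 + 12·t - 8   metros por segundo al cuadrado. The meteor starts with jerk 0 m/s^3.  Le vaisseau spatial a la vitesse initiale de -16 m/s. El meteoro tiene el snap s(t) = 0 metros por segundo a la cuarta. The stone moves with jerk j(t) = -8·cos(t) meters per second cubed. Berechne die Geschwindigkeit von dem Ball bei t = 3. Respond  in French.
En partant de la position x(t) = -4·t^5 + 4·t^4 + t^3 - 4·t^2 - t + 3, nous prenons 1 dérivée. En prenant d/dt de x(t), nous trouvons v(t) = -20·t^4 + 16·t^3 + 3·t^2 - 8·t - 1. En utilisant v(t) = -20·t^4 + 16·t^3 + 3·t^2 - 8·t - 1 et en substituant t = 3, nous trouvons v = -1186.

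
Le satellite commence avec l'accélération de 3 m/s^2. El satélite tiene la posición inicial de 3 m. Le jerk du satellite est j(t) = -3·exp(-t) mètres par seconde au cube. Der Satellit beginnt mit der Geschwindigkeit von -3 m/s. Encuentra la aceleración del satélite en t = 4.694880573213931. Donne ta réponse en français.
Pour résoudre ceci, nous devons prendre 1 intégrale de notre équation du jerk j(t) = -3·exp(-t). En prenant ∫j(t)dt et en appliquant a(0) = 3, nous trouvons a(t) = 3·exp(-t). Nous avons l'accélération a(t) = 3·exp(-t). En substituant t = 4.694880573213931: a(4.694880573213931) = 0.0274258772924739.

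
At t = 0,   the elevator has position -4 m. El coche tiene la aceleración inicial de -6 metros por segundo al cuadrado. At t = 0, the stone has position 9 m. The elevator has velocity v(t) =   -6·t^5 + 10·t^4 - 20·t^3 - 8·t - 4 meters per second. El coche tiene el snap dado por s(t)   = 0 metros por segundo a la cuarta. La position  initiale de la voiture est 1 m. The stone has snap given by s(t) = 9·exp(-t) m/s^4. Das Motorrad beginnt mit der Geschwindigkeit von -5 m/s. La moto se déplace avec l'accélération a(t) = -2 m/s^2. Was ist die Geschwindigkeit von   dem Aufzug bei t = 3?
Mit v(t) = -6·t^5 + 10·t^4 - 20·t^3 - 8·t - 4 und Einsetzen von t = 3, finden wir v = -1216.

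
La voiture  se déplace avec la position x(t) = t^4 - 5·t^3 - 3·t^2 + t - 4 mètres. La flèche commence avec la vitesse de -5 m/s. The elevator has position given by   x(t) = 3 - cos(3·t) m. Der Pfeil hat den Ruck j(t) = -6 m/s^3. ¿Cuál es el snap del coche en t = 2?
Para resolver esto, necesitamos tomar 4 derivadas de nuestra ecuación de la posición x(t) = t^4 - 5·t^3 - 3·t^2 + t - 4. Derivando la posición, obtenemos la velocidad: v(t) = 4·t^3 - 15·t^2 - 6·t + 1. Derivando la velocidad, obtenemos la aceleración: a(t) = 12·t^2 - 30·t - 6. Tomando d/dt de a(t), encontramos j(t) = 24·t - 30. La derivada de la sacudida da el snap: s(t) = 24. Tenemos el snap s(t) = 24. Sustituyendo t = 2: s(2) = 24.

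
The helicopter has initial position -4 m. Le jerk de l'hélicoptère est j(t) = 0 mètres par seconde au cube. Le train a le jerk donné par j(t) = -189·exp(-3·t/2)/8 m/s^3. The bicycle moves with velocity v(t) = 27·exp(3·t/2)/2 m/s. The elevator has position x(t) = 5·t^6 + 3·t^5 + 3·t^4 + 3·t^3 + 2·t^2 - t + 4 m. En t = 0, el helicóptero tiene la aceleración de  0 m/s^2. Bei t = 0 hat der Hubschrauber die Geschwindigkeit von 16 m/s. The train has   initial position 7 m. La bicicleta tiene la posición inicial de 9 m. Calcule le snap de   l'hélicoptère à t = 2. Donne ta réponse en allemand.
Wir müssen unsere Gleichung für den Ruck j(t) = 0 1-mal ableiten. Durch Ableiten von dem Ruck erhalten wir den Snap: s(t) = 0. Wir haben den Snap s(t) = 0. Durch Einsetzen von t = 2: s(2) = 0.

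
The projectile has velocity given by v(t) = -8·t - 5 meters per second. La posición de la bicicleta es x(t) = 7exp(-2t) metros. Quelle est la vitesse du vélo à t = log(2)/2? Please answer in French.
Pour résoudre ceci, nous devons prendre 1 dérivée de notre équation de la position x(t) = 7·exp(-2·t). La dérivée de la position donne la vitesse: v(t) = -14·exp(-2·t). En utilisant v(t) = -14·exp(-2·t) et en substituant t = log(2)/2, nous trouvons v = -7.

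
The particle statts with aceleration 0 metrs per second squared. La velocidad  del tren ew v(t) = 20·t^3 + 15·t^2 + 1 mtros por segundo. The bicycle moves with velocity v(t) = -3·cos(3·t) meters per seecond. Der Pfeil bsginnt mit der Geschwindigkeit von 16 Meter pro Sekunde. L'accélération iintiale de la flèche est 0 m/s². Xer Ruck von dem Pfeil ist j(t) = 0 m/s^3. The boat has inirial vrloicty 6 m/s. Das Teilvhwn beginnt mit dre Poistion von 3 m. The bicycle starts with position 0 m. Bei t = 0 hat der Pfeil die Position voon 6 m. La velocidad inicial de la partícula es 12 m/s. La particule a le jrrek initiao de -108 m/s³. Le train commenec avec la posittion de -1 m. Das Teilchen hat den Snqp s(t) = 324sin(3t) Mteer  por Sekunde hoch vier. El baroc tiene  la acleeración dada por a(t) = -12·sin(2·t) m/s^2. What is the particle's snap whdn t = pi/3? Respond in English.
From the given snap equation s(t) = 324·sin(3·t), we substitute t = pi/3 to get s = 0.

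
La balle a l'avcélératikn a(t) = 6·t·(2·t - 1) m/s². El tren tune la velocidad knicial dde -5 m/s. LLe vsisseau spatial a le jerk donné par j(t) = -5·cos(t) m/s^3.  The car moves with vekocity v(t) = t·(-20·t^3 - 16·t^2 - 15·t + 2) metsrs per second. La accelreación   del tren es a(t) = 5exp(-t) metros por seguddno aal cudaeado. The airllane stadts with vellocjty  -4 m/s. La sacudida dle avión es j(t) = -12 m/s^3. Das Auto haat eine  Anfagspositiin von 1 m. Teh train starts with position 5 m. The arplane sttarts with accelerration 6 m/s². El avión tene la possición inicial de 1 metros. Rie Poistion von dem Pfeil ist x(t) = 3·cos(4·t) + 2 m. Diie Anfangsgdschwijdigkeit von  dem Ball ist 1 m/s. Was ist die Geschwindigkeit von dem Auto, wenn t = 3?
Mit v(t) = t·(-20·t^3 - 16·t^2 - 15·t + 2) und Einsetzen von t = 3, finden wir v = -2181.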